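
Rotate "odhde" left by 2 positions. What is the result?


Input: "odhde", rotate left by 2
First 2 characters: "od"
Remaining characters: "hde"
Concatenate remaining + first: "hde" + "od" = "hdeod"

hdeod


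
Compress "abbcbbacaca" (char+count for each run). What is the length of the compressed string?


Input: abbcbbacaca
Runs:
  'a' x 1 => "a1"
  'b' x 2 => "b2"
  'c' x 1 => "c1"
  'b' x 2 => "b2"
  'a' x 1 => "a1"
  'c' x 1 => "c1"
  'a' x 1 => "a1"
  'c' x 1 => "c1"
  'a' x 1 => "a1"
Compressed: "a1b2c1b2a1c1a1c1a1"
Compressed length: 18

18


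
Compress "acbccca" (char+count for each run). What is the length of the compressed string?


Input: acbccca
Runs:
  'a' x 1 => "a1"
  'c' x 1 => "c1"
  'b' x 1 => "b1"
  'c' x 3 => "c3"
  'a' x 1 => "a1"
Compressed: "a1c1b1c3a1"
Compressed length: 10

10


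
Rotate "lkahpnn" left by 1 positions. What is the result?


Input: "lkahpnn", rotate left by 1
First 1 characters: "l"
Remaining characters: "kahpnn"
Concatenate remaining + first: "kahpnn" + "l" = "kahpnnl"

kahpnnl


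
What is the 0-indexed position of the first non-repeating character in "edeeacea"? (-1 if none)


Input: edeeacea
Character frequencies:
  'a': 2
  'c': 1
  'd': 1
  'e': 4
Scanning left to right for freq == 1:
  Position 0 ('e'): freq=4, skip
  Position 1 ('d'): unique! => answer = 1

1


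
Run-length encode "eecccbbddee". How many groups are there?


Input: eecccbbddee
Scanning for consecutive runs:
  Group 1: 'e' x 2 (positions 0-1)
  Group 2: 'c' x 3 (positions 2-4)
  Group 3: 'b' x 2 (positions 5-6)
  Group 4: 'd' x 2 (positions 7-8)
  Group 5: 'e' x 2 (positions 9-10)
Total groups: 5

5


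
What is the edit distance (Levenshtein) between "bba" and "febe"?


Computing edit distance: "bba" -> "febe"
DP table:
           f    e    b    e
      0    1    2    3    4
  b   1    1    2    2    3
  b   2    2    2    2    3
  a   3    3    3    3    3
Edit distance = dp[3][4] = 3

3


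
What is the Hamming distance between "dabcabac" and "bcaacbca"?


Comparing "dabcabac" and "bcaacbca" position by position:
  Position 0: 'd' vs 'b' => differ
  Position 1: 'a' vs 'c' => differ
  Position 2: 'b' vs 'a' => differ
  Position 3: 'c' vs 'a' => differ
  Position 4: 'a' vs 'c' => differ
  Position 5: 'b' vs 'b' => same
  Position 6: 'a' vs 'c' => differ
  Position 7: 'c' vs 'a' => differ
Total differences (Hamming distance): 7

7


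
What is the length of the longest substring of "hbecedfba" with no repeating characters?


Input: "hbecedfba"
Sliding window (track last position of each char):
  Position 0 ('h'): window [0,0] length 1 -- new best
  Position 1 ('b'): window [0,1] length 2 -- new best
  Position 2 ('e'): window [0,2] length 3 -- new best
  Position 3 ('c'): window [0,3] length 4 -- new best
  Position 4 ('e'): repeat (last at 2), move window start to 3
  Position 4 ('e'): window [3,4] length 2
  Position 5 ('d'): window [3,5] length 3
  Position 6 ('f'): window [3,6] length 4
  Position 7 ('b'): window [3,7] length 5 -- new best
  Position 8 ('a'): window [3,8] length 6 -- new best
Longest substring with no repeats: "cedfba" with length 6

6


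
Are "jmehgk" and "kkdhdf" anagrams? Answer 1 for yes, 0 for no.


Strings: "jmehgk", "kkdhdf"
Sorted first:  eghjkm
Sorted second: ddfhkk
Differ at position 0: 'e' vs 'd' => not anagrams

0


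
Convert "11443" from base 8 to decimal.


Input: "11443" in base 8
Positional expansion:
  Digit '1' (value 1) x 8^4 = 4096
  Digit '1' (value 1) x 8^3 = 512
  Digit '4' (value 4) x 8^2 = 256
  Digit '4' (value 4) x 8^1 = 32
  Digit '3' (value 3) x 8^0 = 3
Sum = 4899

4899


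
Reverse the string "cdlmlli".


Input: cdlmlli
Reading characters right to left:
  Position 6: 'i'
  Position 5: 'l'
  Position 4: 'l'
  Position 3: 'm'
  Position 2: 'l'
  Position 1: 'd'
  Position 0: 'c'
Reversed: illmldc

illmldc


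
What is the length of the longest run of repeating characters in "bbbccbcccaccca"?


Input: "bbbccbcccaccca"
Scanning for longest run:
  Position 1 ('b'): continues run of 'b', length=2
  Position 2 ('b'): continues run of 'b', length=3
  Position 3 ('c'): new char, reset run to 1
  Position 4 ('c'): continues run of 'c', length=2
  Position 5 ('b'): new char, reset run to 1
  Position 6 ('c'): new char, reset run to 1
  Position 7 ('c'): continues run of 'c', length=2
  Position 8 ('c'): continues run of 'c', length=3
  Position 9 ('a'): new char, reset run to 1
  Position 10 ('c'): new char, reset run to 1
  Position 11 ('c'): continues run of 'c', length=2
  Position 12 ('c'): continues run of 'c', length=3
  Position 13 ('a'): new char, reset run to 1
Longest run: 'b' with length 3

3


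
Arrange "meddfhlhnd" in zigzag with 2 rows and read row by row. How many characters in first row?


Zigzag "meddfhlhnd" into 2 rows:
Placing characters:
  'm' => row 0
  'e' => row 1
  'd' => row 0
  'd' => row 1
  'f' => row 0
  'h' => row 1
  'l' => row 0
  'h' => row 1
  'n' => row 0
  'd' => row 1
Rows:
  Row 0: "mdfln"
  Row 1: "edhhd"
First row length: 5

5


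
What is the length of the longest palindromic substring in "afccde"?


Input: "afccde"
Checking substrings for palindromes:
  [2:4] "cc" (len 2) => palindrome
Longest palindromic substring: "cc" with length 2

2


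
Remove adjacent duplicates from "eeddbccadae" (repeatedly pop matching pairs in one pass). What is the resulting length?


Input: eeddbccadae
Stack-based adjacent duplicate removal:
  Read 'e': push. Stack: e
  Read 'e': matches stack top 'e' => pop. Stack: (empty)
  Read 'd': push. Stack: d
  Read 'd': matches stack top 'd' => pop. Stack: (empty)
  Read 'b': push. Stack: b
  Read 'c': push. Stack: bc
  Read 'c': matches stack top 'c' => pop. Stack: b
  Read 'a': push. Stack: ba
  Read 'd': push. Stack: bad
  Read 'a': push. Stack: bada
  Read 'e': push. Stack: badae
Final stack: "badae" (length 5)

5


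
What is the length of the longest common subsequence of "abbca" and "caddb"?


LCS of "abbca" and "caddb"
DP table:
           c    a    d    d    b
      0    0    0    0    0    0
  a   0    0    1    1    1    1
  b   0    0    1    1    1    2
  b   0    0    1    1    1    2
  c   0    1    1    1    1    2
  a   0    1    2    2    2    2
LCS length = dp[5][5] = 2

2


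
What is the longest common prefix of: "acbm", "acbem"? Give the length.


Words: acbm, acbem
  Position 0: all 'a' => match
  Position 1: all 'c' => match
  Position 2: all 'b' => match
  Position 3: ('m', 'e') => mismatch, stop
LCP = "acb" (length 3)

3


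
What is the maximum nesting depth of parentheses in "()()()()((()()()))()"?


Input: "()()()()((()()()))()"
Tracking depth:
  Position 0 '(': depth becomes 1
  Position 1 ')': depth becomes 0
  Position 2 '(': depth becomes 1
  Position 3 ')': depth becomes 0
  Position 4 '(': depth becomes 1
  Position 5 ')': depth becomes 0
  Position 6 '(': depth becomes 1
  Position 7 ')': depth becomes 0
  Position 8 '(': depth becomes 1
  Position 9 '(': depth becomes 2
  Position 10 '(': depth becomes 3
  Position 11 ')': depth becomes 2
  Position 12 '(': depth becomes 3
  Position 13 ')': depth becomes 2
  Position 14 '(': depth becomes 3
  Position 15 ')': depth becomes 2
  Position 16 ')': depth becomes 1
  Position 17 ')': depth becomes 0
  Position 18 '(': depth becomes 1
  Position 19 ')': depth becomes 0
Maximum depth reached: 3

3


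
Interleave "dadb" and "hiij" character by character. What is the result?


Interleaving "dadb" and "hiij":
  Position 0: 'd' from first, 'h' from second => "dh"
  Position 1: 'a' from first, 'i' from second => "ai"
  Position 2: 'd' from first, 'i' from second => "di"
  Position 3: 'b' from first, 'j' from second => "bj"
Result: dhaidibj

dhaidibj


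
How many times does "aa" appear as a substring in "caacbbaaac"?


Searching for "aa" in "caacbbaaac"
Scanning each position:
  Position 0: "ca" => no
  Position 1: "aa" => MATCH
  Position 2: "ac" => no
  Position 3: "cb" => no
  Position 4: "bb" => no
  Position 5: "ba" => no
  Position 6: "aa" => MATCH
  Position 7: "aa" => MATCH
  Position 8: "ac" => no
Total occurrences: 3

3


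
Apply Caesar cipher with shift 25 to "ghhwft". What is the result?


Caesar cipher: shift "ghhwft" by 25
  'g' (pos 6) + 25 = pos 5 = 'f'
  'h' (pos 7) + 25 = pos 6 = 'g'
  'h' (pos 7) + 25 = pos 6 = 'g'
  'w' (pos 22) + 25 = pos 21 = 'v'
  'f' (pos 5) + 25 = pos 4 = 'e'
  't' (pos 19) + 25 = pos 18 = 's'
Result: fggves

fggves


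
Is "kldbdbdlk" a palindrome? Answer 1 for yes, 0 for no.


Input: kldbdbdlk
Reversed: kldbdbdlk
  Compare pos 0 ('k') with pos 8 ('k'): match
  Compare pos 1 ('l') with pos 7 ('l'): match
  Compare pos 2 ('d') with pos 6 ('d'): match
  Compare pos 3 ('b') with pos 5 ('b'): match
Result: palindrome

1


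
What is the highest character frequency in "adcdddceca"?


Input: adcdddceca
Character counts:
  'a': 2
  'c': 3
  'd': 4
  'e': 1
Maximum frequency: 4

4


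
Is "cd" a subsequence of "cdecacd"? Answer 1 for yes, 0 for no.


Check if "cd" is a subsequence of "cdecacd"
Greedy scan:
  Position 0 ('c'): matches sub[0] = 'c'
  Position 1 ('d'): matches sub[1] = 'd'
  Position 2 ('e'): no match needed
  Position 3 ('c'): no match needed
  Position 4 ('a'): no match needed
  Position 5 ('c'): no match needed
  Position 6 ('d'): no match needed
All 2 characters matched => is a subsequence

1


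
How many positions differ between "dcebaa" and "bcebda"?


Comparing "dcebaa" and "bcebda" position by position:
  Position 0: 'd' vs 'b' => DIFFER
  Position 1: 'c' vs 'c' => same
  Position 2: 'e' vs 'e' => same
  Position 3: 'b' vs 'b' => same
  Position 4: 'a' vs 'd' => DIFFER
  Position 5: 'a' vs 'a' => same
Positions that differ: 2

2


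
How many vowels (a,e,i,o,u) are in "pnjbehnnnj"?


Input: pnjbehnnnj
Checking each character:
  'p' at position 0: consonant
  'n' at position 1: consonant
  'j' at position 2: consonant
  'b' at position 3: consonant
  'e' at position 4: vowel (running total: 1)
  'h' at position 5: consonant
  'n' at position 6: consonant
  'n' at position 7: consonant
  'n' at position 8: consonant
  'j' at position 9: consonant
Total vowels: 1

1


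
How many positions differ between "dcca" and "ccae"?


Comparing "dcca" and "ccae" position by position:
  Position 0: 'd' vs 'c' => DIFFER
  Position 1: 'c' vs 'c' => same
  Position 2: 'c' vs 'a' => DIFFER
  Position 3: 'a' vs 'e' => DIFFER
Positions that differ: 3

3


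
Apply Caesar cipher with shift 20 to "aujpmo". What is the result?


Caesar cipher: shift "aujpmo" by 20
  'a' (pos 0) + 20 = pos 20 = 'u'
  'u' (pos 20) + 20 = pos 14 = 'o'
  'j' (pos 9) + 20 = pos 3 = 'd'
  'p' (pos 15) + 20 = pos 9 = 'j'
  'm' (pos 12) + 20 = pos 6 = 'g'
  'o' (pos 14) + 20 = pos 8 = 'i'
Result: uodjgi

uodjgi


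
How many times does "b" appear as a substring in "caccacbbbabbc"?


Searching for "b" in "caccacbbbabbc"
Scanning each position:
  Position 0: "c" => no
  Position 1: "a" => no
  Position 2: "c" => no
  Position 3: "c" => no
  Position 4: "a" => no
  Position 5: "c" => no
  Position 6: "b" => MATCH
  Position 7: "b" => MATCH
  Position 8: "b" => MATCH
  Position 9: "a" => no
  Position 10: "b" => MATCH
  Position 11: "b" => MATCH
  Position 12: "c" => no
Total occurrences: 5

5


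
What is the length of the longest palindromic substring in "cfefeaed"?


Input: "cfefeaed"
Checking substrings for palindromes:
  [1:4] "fef" (len 3) => palindrome
  [2:5] "efe" (len 3) => palindrome
  [4:7] "eae" (len 3) => palindrome
Longest palindromic substring: "fef" with length 3

3


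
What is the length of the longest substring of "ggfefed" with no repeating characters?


Input: "ggfefed"
Sliding window (track last position of each char):
  Position 0 ('g'): window [0,0] length 1 -- new best
  Position 1 ('g'): repeat (last at 0), move window start to 1
  Position 1 ('g'): window [1,1] length 1
  Position 2 ('f'): window [1,2] length 2 -- new best
  Position 3 ('e'): window [1,3] length 3 -- new best
  Position 4 ('f'): repeat (last at 2), move window start to 3
  Position 4 ('f'): window [3,4] length 2
  Position 5 ('e'): repeat (last at 3), move window start to 4
  Position 5 ('e'): window [4,5] length 2
  Position 6 ('d'): window [4,6] length 3
Longest substring with no repeats: "gfe" with length 3

3


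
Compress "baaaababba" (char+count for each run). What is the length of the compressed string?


Input: baaaababba
Runs:
  'b' x 1 => "b1"
  'a' x 4 => "a4"
  'b' x 1 => "b1"
  'a' x 1 => "a1"
  'b' x 2 => "b2"
  'a' x 1 => "a1"
Compressed: "b1a4b1a1b2a1"
Compressed length: 12

12


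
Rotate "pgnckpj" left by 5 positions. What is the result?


Input: "pgnckpj", rotate left by 5
First 5 characters: "pgnck"
Remaining characters: "pj"
Concatenate remaining + first: "pj" + "pgnck" = "pjpgnck"

pjpgnck


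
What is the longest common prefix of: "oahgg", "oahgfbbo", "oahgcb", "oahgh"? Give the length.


Words: oahgg, oahgfbbo, oahgcb, oahgh
  Position 0: all 'o' => match
  Position 1: all 'a' => match
  Position 2: all 'h' => match
  Position 3: all 'g' => match
  Position 4: ('g', 'f', 'c', 'h') => mismatch, stop
LCP = "oahg" (length 4)

4


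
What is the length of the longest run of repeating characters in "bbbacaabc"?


Input: "bbbacaabc"
Scanning for longest run:
  Position 1 ('b'): continues run of 'b', length=2
  Position 2 ('b'): continues run of 'b', length=3
  Position 3 ('a'): new char, reset run to 1
  Position 4 ('c'): new char, reset run to 1
  Position 5 ('a'): new char, reset run to 1
  Position 6 ('a'): continues run of 'a', length=2
  Position 7 ('b'): new char, reset run to 1
  Position 8 ('c'): new char, reset run to 1
Longest run: 'b' with length 3

3


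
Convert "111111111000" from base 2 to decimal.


Input: "111111111000" in base 2
Positional expansion:
  Digit '1' (value 1) x 2^11 = 2048
  Digit '1' (value 1) x 2^10 = 1024
  Digit '1' (value 1) x 2^9 = 512
  Digit '1' (value 1) x 2^8 = 256
  Digit '1' (value 1) x 2^7 = 128
  Digit '1' (value 1) x 2^6 = 64
  Digit '1' (value 1) x 2^5 = 32
  Digit '1' (value 1) x 2^4 = 16
  Digit '1' (value 1) x 2^3 = 8
  Digit '0' (value 0) x 2^2 = 0
  Digit '0' (value 0) x 2^1 = 0
  Digit '0' (value 0) x 2^0 = 0
Sum = 4088

4088


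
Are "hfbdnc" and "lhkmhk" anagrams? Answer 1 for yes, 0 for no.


Strings: "hfbdnc", "lhkmhk"
Sorted first:  bcdfhn
Sorted second: hhkklm
Differ at position 0: 'b' vs 'h' => not anagrams

0


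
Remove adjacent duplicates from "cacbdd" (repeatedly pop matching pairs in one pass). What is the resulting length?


Input: cacbdd
Stack-based adjacent duplicate removal:
  Read 'c': push. Stack: c
  Read 'a': push. Stack: ca
  Read 'c': push. Stack: cac
  Read 'b': push. Stack: cacb
  Read 'd': push. Stack: cacbd
  Read 'd': matches stack top 'd' => pop. Stack: cacb
Final stack: "cacb" (length 4)

4


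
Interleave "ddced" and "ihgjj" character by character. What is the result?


Interleaving "ddced" and "ihgjj":
  Position 0: 'd' from first, 'i' from second => "di"
  Position 1: 'd' from first, 'h' from second => "dh"
  Position 2: 'c' from first, 'g' from second => "cg"
  Position 3: 'e' from first, 'j' from second => "ej"
  Position 4: 'd' from first, 'j' from second => "dj"
Result: didhcgejdj

didhcgejdj


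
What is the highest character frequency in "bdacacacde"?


Input: bdacacacde
Character counts:
  'a': 3
  'b': 1
  'c': 3
  'd': 2
  'e': 1
Maximum frequency: 3

3


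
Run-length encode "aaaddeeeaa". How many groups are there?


Input: aaaddeeeaa
Scanning for consecutive runs:
  Group 1: 'a' x 3 (positions 0-2)
  Group 2: 'd' x 2 (positions 3-4)
  Group 3: 'e' x 3 (positions 5-7)
  Group 4: 'a' x 2 (positions 8-9)
Total groups: 4

4


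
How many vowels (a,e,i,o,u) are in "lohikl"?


Input: lohikl
Checking each character:
  'l' at position 0: consonant
  'o' at position 1: vowel (running total: 1)
  'h' at position 2: consonant
  'i' at position 3: vowel (running total: 2)
  'k' at position 4: consonant
  'l' at position 5: consonant
Total vowels: 2

2


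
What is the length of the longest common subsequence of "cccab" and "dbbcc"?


LCS of "cccab" and "dbbcc"
DP table:
           d    b    b    c    c
      0    0    0    0    0    0
  c   0    0    0    0    1    1
  c   0    0    0    0    1    2
  c   0    0    0    0    1    2
  a   0    0    0    0    1    2
  b   0    0    1    1    1    2
LCS length = dp[5][5] = 2

2


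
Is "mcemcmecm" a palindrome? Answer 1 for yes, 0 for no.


Input: mcemcmecm
Reversed: mcemcmecm
  Compare pos 0 ('m') with pos 8 ('m'): match
  Compare pos 1 ('c') with pos 7 ('c'): match
  Compare pos 2 ('e') with pos 6 ('e'): match
  Compare pos 3 ('m') with pos 5 ('m'): match
Result: palindrome

1


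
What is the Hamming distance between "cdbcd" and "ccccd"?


Comparing "cdbcd" and "ccccd" position by position:
  Position 0: 'c' vs 'c' => same
  Position 1: 'd' vs 'c' => differ
  Position 2: 'b' vs 'c' => differ
  Position 3: 'c' vs 'c' => same
  Position 4: 'd' vs 'd' => same
Total differences (Hamming distance): 2

2


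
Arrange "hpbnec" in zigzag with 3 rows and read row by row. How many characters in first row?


Zigzag "hpbnec" into 3 rows:
Placing characters:
  'h' => row 0
  'p' => row 1
  'b' => row 2
  'n' => row 1
  'e' => row 0
  'c' => row 1
Rows:
  Row 0: "he"
  Row 1: "pnc"
  Row 2: "b"
First row length: 2

2


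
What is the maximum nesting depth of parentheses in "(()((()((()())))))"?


Input: "(()((()((()())))))"
Tracking depth:
  Position 0 '(': depth becomes 1
  Position 1 '(': depth becomes 2
  Position 2 ')': depth becomes 1
  Position 3 '(': depth becomes 2
  Position 4 '(': depth becomes 3
  Position 5 '(': depth becomes 4
  Position 6 ')': depth becomes 3
  Position 7 '(': depth becomes 4
  Position 8 '(': depth becomes 5
  Position 9 '(': depth becomes 6
  Position 10 ')': depth becomes 5
  Position 11 '(': depth becomes 6
  Position 12 ')': depth becomes 5
  Position 13 ')': depth becomes 4
  Position 14 ')': depth becomes 3
  Position 15 ')': depth becomes 2
  Position 16 ')': depth becomes 1
  Position 17 ')': depth becomes 0
Maximum depth reached: 6

6


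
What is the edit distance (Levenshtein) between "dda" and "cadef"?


Computing edit distance: "dda" -> "cadef"
DP table:
           c    a    d    e    f
      0    1    2    3    4    5
  d   1    1    2    2    3    4
  d   2    2    2    2    3    4
  a   3    3    2    3    3    4
Edit distance = dp[3][5] = 4

4


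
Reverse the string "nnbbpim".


Input: nnbbpim
Reading characters right to left:
  Position 6: 'm'
  Position 5: 'i'
  Position 4: 'p'
  Position 3: 'b'
  Position 2: 'b'
  Position 1: 'n'
  Position 0: 'n'
Reversed: mipbbnn

mipbbnn


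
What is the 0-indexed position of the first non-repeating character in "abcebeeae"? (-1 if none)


Input: abcebeeae
Character frequencies:
  'a': 2
  'b': 2
  'c': 1
  'e': 4
Scanning left to right for freq == 1:
  Position 0 ('a'): freq=2, skip
  Position 1 ('b'): freq=2, skip
  Position 2 ('c'): unique! => answer = 2

2


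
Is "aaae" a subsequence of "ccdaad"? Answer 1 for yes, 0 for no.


Check if "aaae" is a subsequence of "ccdaad"
Greedy scan:
  Position 0 ('c'): no match needed
  Position 1 ('c'): no match needed
  Position 2 ('d'): no match needed
  Position 3 ('a'): matches sub[0] = 'a'
  Position 4 ('a'): matches sub[1] = 'a'
  Position 5 ('d'): no match needed
Only matched 2/4 characters => not a subsequence

0


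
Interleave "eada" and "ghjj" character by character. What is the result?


Interleaving "eada" and "ghjj":
  Position 0: 'e' from first, 'g' from second => "eg"
  Position 1: 'a' from first, 'h' from second => "ah"
  Position 2: 'd' from first, 'j' from second => "dj"
  Position 3: 'a' from first, 'j' from second => "aj"
Result: egahdjaj

egahdjaj


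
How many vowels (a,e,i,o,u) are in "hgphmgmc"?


Input: hgphmgmc
Checking each character:
  'h' at position 0: consonant
  'g' at position 1: consonant
  'p' at position 2: consonant
  'h' at position 3: consonant
  'm' at position 4: consonant
  'g' at position 5: consonant
  'm' at position 6: consonant
  'c' at position 7: consonant
Total vowels: 0

0


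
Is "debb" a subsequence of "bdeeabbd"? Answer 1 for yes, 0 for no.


Check if "debb" is a subsequence of "bdeeabbd"
Greedy scan:
  Position 0 ('b'): no match needed
  Position 1 ('d'): matches sub[0] = 'd'
  Position 2 ('e'): matches sub[1] = 'e'
  Position 3 ('e'): no match needed
  Position 4 ('a'): no match needed
  Position 5 ('b'): matches sub[2] = 'b'
  Position 6 ('b'): matches sub[3] = 'b'
  Position 7 ('d'): no match needed
All 4 characters matched => is a subsequence

1


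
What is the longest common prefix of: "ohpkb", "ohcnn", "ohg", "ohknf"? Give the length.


Words: ohpkb, ohcnn, ohg, ohknf
  Position 0: all 'o' => match
  Position 1: all 'h' => match
  Position 2: ('p', 'c', 'g', 'k') => mismatch, stop
LCP = "oh" (length 2)

2


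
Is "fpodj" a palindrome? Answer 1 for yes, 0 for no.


Input: fpodj
Reversed: jdopf
  Compare pos 0 ('f') with pos 4 ('j'): MISMATCH
  Compare pos 1 ('p') with pos 3 ('d'): MISMATCH
Result: not a palindrome

0


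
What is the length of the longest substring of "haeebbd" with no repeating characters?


Input: "haeebbd"
Sliding window (track last position of each char):
  Position 0 ('h'): window [0,0] length 1 -- new best
  Position 1 ('a'): window [0,1] length 2 -- new best
  Position 2 ('e'): window [0,2] length 3 -- new best
  Position 3 ('e'): repeat (last at 2), move window start to 3
  Position 3 ('e'): window [3,3] length 1
  Position 4 ('b'): window [3,4] length 2
  Position 5 ('b'): repeat (last at 4), move window start to 5
  Position 5 ('b'): window [5,5] length 1
  Position 6 ('d'): window [5,6] length 2
Longest substring with no repeats: "hae" with length 3

3


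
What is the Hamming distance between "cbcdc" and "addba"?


Comparing "cbcdc" and "addba" position by position:
  Position 0: 'c' vs 'a' => differ
  Position 1: 'b' vs 'd' => differ
  Position 2: 'c' vs 'd' => differ
  Position 3: 'd' vs 'b' => differ
  Position 4: 'c' vs 'a' => differ
Total differences (Hamming distance): 5

5


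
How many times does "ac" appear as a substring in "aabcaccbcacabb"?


Searching for "ac" in "aabcaccbcacabb"
Scanning each position:
  Position 0: "aa" => no
  Position 1: "ab" => no
  Position 2: "bc" => no
  Position 3: "ca" => no
  Position 4: "ac" => MATCH
  Position 5: "cc" => no
  Position 6: "cb" => no
  Position 7: "bc" => no
  Position 8: "ca" => no
  Position 9: "ac" => MATCH
  Position 10: "ca" => no
  Position 11: "ab" => no
  Position 12: "bb" => no
Total occurrences: 2

2


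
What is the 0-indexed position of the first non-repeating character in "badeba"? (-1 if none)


Input: badeba
Character frequencies:
  'a': 2
  'b': 2
  'd': 1
  'e': 1
Scanning left to right for freq == 1:
  Position 0 ('b'): freq=2, skip
  Position 1 ('a'): freq=2, skip
  Position 2 ('d'): unique! => answer = 2

2


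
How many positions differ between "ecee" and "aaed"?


Comparing "ecee" and "aaed" position by position:
  Position 0: 'e' vs 'a' => DIFFER
  Position 1: 'c' vs 'a' => DIFFER
  Position 2: 'e' vs 'e' => same
  Position 3: 'e' vs 'd' => DIFFER
Positions that differ: 3

3


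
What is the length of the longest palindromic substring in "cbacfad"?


Input: "cbacfad"
Checking substrings for palindromes:
  No multi-char palindromic substrings found
Longest palindromic substring: "c" with length 1

1


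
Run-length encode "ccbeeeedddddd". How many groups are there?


Input: ccbeeeedddddd
Scanning for consecutive runs:
  Group 1: 'c' x 2 (positions 0-1)
  Group 2: 'b' x 1 (positions 2-2)
  Group 3: 'e' x 4 (positions 3-6)
  Group 4: 'd' x 6 (positions 7-12)
Total groups: 4

4


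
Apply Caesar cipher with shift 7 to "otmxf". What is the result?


Caesar cipher: shift "otmxf" by 7
  'o' (pos 14) + 7 = pos 21 = 'v'
  't' (pos 19) + 7 = pos 0 = 'a'
  'm' (pos 12) + 7 = pos 19 = 't'
  'x' (pos 23) + 7 = pos 4 = 'e'
  'f' (pos 5) + 7 = pos 12 = 'm'
Result: vatem

vatem


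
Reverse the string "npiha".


Input: npiha
Reading characters right to left:
  Position 4: 'a'
  Position 3: 'h'
  Position 2: 'i'
  Position 1: 'p'
  Position 0: 'n'
Reversed: ahipn

ahipn


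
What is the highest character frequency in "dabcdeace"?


Input: dabcdeace
Character counts:
  'a': 2
  'b': 1
  'c': 2
  'd': 2
  'e': 2
Maximum frequency: 2

2


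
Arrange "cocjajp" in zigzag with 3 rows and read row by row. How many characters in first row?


Zigzag "cocjajp" into 3 rows:
Placing characters:
  'c' => row 0
  'o' => row 1
  'c' => row 2
  'j' => row 1
  'a' => row 0
  'j' => row 1
  'p' => row 2
Rows:
  Row 0: "ca"
  Row 1: "ojj"
  Row 2: "cp"
First row length: 2

2


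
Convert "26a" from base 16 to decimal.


Input: "26a" in base 16
Positional expansion:
  Digit '2' (value 2) x 16^2 = 512
  Digit '6' (value 6) x 16^1 = 96
  Digit 'a' (value 10) x 16^0 = 10
Sum = 618

618


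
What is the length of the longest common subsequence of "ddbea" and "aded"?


LCS of "ddbea" and "aded"
DP table:
           a    d    e    d
      0    0    0    0    0
  d   0    0    1    1    1
  d   0    0    1    1    2
  b   0    0    1    1    2
  e   0    0    1    2    2
  a   0    1    1    2    2
LCS length = dp[5][4] = 2

2


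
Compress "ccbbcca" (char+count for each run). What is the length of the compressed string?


Input: ccbbcca
Runs:
  'c' x 2 => "c2"
  'b' x 2 => "b2"
  'c' x 2 => "c2"
  'a' x 1 => "a1"
Compressed: "c2b2c2a1"
Compressed length: 8

8


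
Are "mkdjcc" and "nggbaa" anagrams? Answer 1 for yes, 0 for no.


Strings: "mkdjcc", "nggbaa"
Sorted first:  ccdjkm
Sorted second: aabggn
Differ at position 0: 'c' vs 'a' => not anagrams

0


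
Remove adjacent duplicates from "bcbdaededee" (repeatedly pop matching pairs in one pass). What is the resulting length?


Input: bcbdaededee
Stack-based adjacent duplicate removal:
  Read 'b': push. Stack: b
  Read 'c': push. Stack: bc
  Read 'b': push. Stack: bcb
  Read 'd': push. Stack: bcbd
  Read 'a': push. Stack: bcbda
  Read 'e': push. Stack: bcbdae
  Read 'd': push. Stack: bcbdaed
  Read 'e': push. Stack: bcbdaede
  Read 'd': push. Stack: bcbdaeded
  Read 'e': push. Stack: bcbdaedede
  Read 'e': matches stack top 'e' => pop. Stack: bcbdaeded
Final stack: "bcbdaeded" (length 9)

9


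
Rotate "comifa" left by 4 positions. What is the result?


Input: "comifa", rotate left by 4
First 4 characters: "comi"
Remaining characters: "fa"
Concatenate remaining + first: "fa" + "comi" = "facomi"

facomi


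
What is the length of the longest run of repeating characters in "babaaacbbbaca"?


Input: "babaaacbbbaca"
Scanning for longest run:
  Position 1 ('a'): new char, reset run to 1
  Position 2 ('b'): new char, reset run to 1
  Position 3 ('a'): new char, reset run to 1
  Position 4 ('a'): continues run of 'a', length=2
  Position 5 ('a'): continues run of 'a', length=3
  Position 6 ('c'): new char, reset run to 1
  Position 7 ('b'): new char, reset run to 1
  Position 8 ('b'): continues run of 'b', length=2
  Position 9 ('b'): continues run of 'b', length=3
  Position 10 ('a'): new char, reset run to 1
  Position 11 ('c'): new char, reset run to 1
  Position 12 ('a'): new char, reset run to 1
Longest run: 'a' with length 3

3


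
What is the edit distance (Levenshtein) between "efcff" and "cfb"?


Computing edit distance: "efcff" -> "cfb"
DP table:
           c    f    b
      0    1    2    3
  e   1    1    2    3
  f   2    2    1    2
  c   3    2    2    2
  f   4    3    2    3
  f   5    4    3    3
Edit distance = dp[5][3] = 3

3


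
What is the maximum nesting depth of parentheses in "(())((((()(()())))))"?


Input: "(())((((()(()())))))"
Tracking depth:
  Position 0 '(': depth becomes 1
  Position 1 '(': depth becomes 2
  Position 2 ')': depth becomes 1
  Position 3 ')': depth becomes 0
  Position 4 '(': depth becomes 1
  Position 5 '(': depth becomes 2
  Position 6 '(': depth becomes 3
  Position 7 '(': depth becomes 4
  Position 8 '(': depth becomes 5
  Position 9 ')': depth becomes 4
  Position 10 '(': depth becomes 5
  Position 11 '(': depth becomes 6
  Position 12 ')': depth becomes 5
  Position 13 '(': depth becomes 6
  Position 14 ')': depth becomes 5
  Position 15 ')': depth becomes 4
  Position 16 ')': depth becomes 3
  Position 17 ')': depth becomes 2
  Position 18 ')': depth becomes 1
  Position 19 ')': depth becomes 0
Maximum depth reached: 6

6


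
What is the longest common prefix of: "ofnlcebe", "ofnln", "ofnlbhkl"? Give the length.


Words: ofnlcebe, ofnln, ofnlbhkl
  Position 0: all 'o' => match
  Position 1: all 'f' => match
  Position 2: all 'n' => match
  Position 3: all 'l' => match
  Position 4: ('c', 'n', 'b') => mismatch, stop
LCP = "ofnl" (length 4)

4


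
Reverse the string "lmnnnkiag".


Input: lmnnnkiag
Reading characters right to left:
  Position 8: 'g'
  Position 7: 'a'
  Position 6: 'i'
  Position 5: 'k'
  Position 4: 'n'
  Position 3: 'n'
  Position 2: 'n'
  Position 1: 'm'
  Position 0: 'l'
Reversed: gaiknnnml

gaiknnnml


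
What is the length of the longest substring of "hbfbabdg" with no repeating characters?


Input: "hbfbabdg"
Sliding window (track last position of each char):
  Position 0 ('h'): window [0,0] length 1 -- new best
  Position 1 ('b'): window [0,1] length 2 -- new best
  Position 2 ('f'): window [0,2] length 3 -- new best
  Position 3 ('b'): repeat (last at 1), move window start to 2
  Position 3 ('b'): window [2,3] length 2
  Position 4 ('a'): window [2,4] length 3
  Position 5 ('b'): repeat (last at 3), move window start to 4
  Position 5 ('b'): window [4,5] length 2
  Position 6 ('d'): window [4,6] length 3
  Position 7 ('g'): window [4,7] length 4 -- new best
Longest substring with no repeats: "abdg" with length 4

4


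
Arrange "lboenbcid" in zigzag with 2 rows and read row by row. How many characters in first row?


Zigzag "lboenbcid" into 2 rows:
Placing characters:
  'l' => row 0
  'b' => row 1
  'o' => row 0
  'e' => row 1
  'n' => row 0
  'b' => row 1
  'c' => row 0
  'i' => row 1
  'd' => row 0
Rows:
  Row 0: "loncd"
  Row 1: "bebi"
First row length: 5

5


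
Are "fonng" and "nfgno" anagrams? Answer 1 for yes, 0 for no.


Strings: "fonng", "nfgno"
Sorted first:  fgnno
Sorted second: fgnno
Sorted forms match => anagrams

1


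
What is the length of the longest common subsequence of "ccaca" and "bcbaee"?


LCS of "ccaca" and "bcbaee"
DP table:
           b    c    b    a    e    e
      0    0    0    0    0    0    0
  c   0    0    1    1    1    1    1
  c   0    0    1    1    1    1    1
  a   0    0    1    1    2    2    2
  c   0    0    1    1    2    2    2
  a   0    0    1    1    2    2    2
LCS length = dp[5][6] = 2

2


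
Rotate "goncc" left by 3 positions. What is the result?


Input: "goncc", rotate left by 3
First 3 characters: "gon"
Remaining characters: "cc"
Concatenate remaining + first: "cc" + "gon" = "ccgon"

ccgon


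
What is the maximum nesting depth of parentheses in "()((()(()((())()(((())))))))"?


Input: "()((()(()((())()(((())))))))"
Tracking depth:
  Position 0 '(': depth becomes 1
  Position 1 ')': depth becomes 0
  Position 2 '(': depth becomes 1
  Position 3 '(': depth becomes 2
  Position 4 '(': depth becomes 3
  Position 5 ')': depth becomes 2
  Position 6 '(': depth becomes 3
  Position 7 '(': depth becomes 4
  Position 8 ')': depth becomes 3
  Position 9 '(': depth becomes 4
  Position 10 '(': depth becomes 5
  Position 11 '(': depth becomes 6
  Position 12 ')': depth becomes 5
  Position 13 ')': depth becomes 4
  Position 14 '(': depth becomes 5
  Position 15 ')': depth becomes 4
  Position 16 '(': depth becomes 5
  Position 17 '(': depth becomes 6
  Position 18 '(': depth becomes 7
  Position 19 '(': depth becomes 8
  Position 20 ')': depth becomes 7
  Position 21 ')': depth becomes 6
  Position 22 ')': depth becomes 5
  Position 23 ')': depth becomes 4
  Position 24 ')': depth becomes 3
  Position 25 ')': depth becomes 2
  Position 26 ')': depth becomes 1
  Position 27 ')': depth becomes 0
Maximum depth reached: 8

8


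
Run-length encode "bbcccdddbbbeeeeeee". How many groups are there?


Input: bbcccdddbbbeeeeeee
Scanning for consecutive runs:
  Group 1: 'b' x 2 (positions 0-1)
  Group 2: 'c' x 3 (positions 2-4)
  Group 3: 'd' x 3 (positions 5-7)
  Group 4: 'b' x 3 (positions 8-10)
  Group 5: 'e' x 7 (positions 11-17)
Total groups: 5

5


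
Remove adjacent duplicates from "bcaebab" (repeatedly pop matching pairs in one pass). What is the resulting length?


Input: bcaebab
Stack-based adjacent duplicate removal:
  Read 'b': push. Stack: b
  Read 'c': push. Stack: bc
  Read 'a': push. Stack: bca
  Read 'e': push. Stack: bcae
  Read 'b': push. Stack: bcaeb
  Read 'a': push. Stack: bcaeba
  Read 'b': push. Stack: bcaebab
Final stack: "bcaebab" (length 7)

7


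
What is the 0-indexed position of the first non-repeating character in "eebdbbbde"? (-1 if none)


Input: eebdbbbde
Character frequencies:
  'b': 4
  'd': 2
  'e': 3
Scanning left to right for freq == 1:
  Position 0 ('e'): freq=3, skip
  Position 1 ('e'): freq=3, skip
  Position 2 ('b'): freq=4, skip
  Position 3 ('d'): freq=2, skip
  Position 4 ('b'): freq=4, skip
  Position 5 ('b'): freq=4, skip
  Position 6 ('b'): freq=4, skip
  Position 7 ('d'): freq=2, skip
  Position 8 ('e'): freq=3, skip
  No unique character found => answer = -1

-1


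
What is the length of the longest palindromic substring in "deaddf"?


Input: "deaddf"
Checking substrings for palindromes:
  [3:5] "dd" (len 2) => palindrome
Longest palindromic substring: "dd" with length 2

2


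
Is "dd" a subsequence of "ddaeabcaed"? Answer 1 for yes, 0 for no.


Check if "dd" is a subsequence of "ddaeabcaed"
Greedy scan:
  Position 0 ('d'): matches sub[0] = 'd'
  Position 1 ('d'): matches sub[1] = 'd'
  Position 2 ('a'): no match needed
  Position 3 ('e'): no match needed
  Position 4 ('a'): no match needed
  Position 5 ('b'): no match needed
  Position 6 ('c'): no match needed
  Position 7 ('a'): no match needed
  Position 8 ('e'): no match needed
  Position 9 ('d'): no match needed
All 2 characters matched => is a subsequence

1


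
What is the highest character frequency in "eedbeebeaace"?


Input: eedbeebeaace
Character counts:
  'a': 2
  'b': 2
  'c': 1
  'd': 1
  'e': 6
Maximum frequency: 6

6


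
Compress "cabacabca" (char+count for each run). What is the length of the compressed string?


Input: cabacabca
Runs:
  'c' x 1 => "c1"
  'a' x 1 => "a1"
  'b' x 1 => "b1"
  'a' x 1 => "a1"
  'c' x 1 => "c1"
  'a' x 1 => "a1"
  'b' x 1 => "b1"
  'c' x 1 => "c1"
  'a' x 1 => "a1"
Compressed: "c1a1b1a1c1a1b1c1a1"
Compressed length: 18

18


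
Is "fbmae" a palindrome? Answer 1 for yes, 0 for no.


Input: fbmae
Reversed: eambf
  Compare pos 0 ('f') with pos 4 ('e'): MISMATCH
  Compare pos 1 ('b') with pos 3 ('a'): MISMATCH
Result: not a palindrome

0


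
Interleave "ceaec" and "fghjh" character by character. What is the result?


Interleaving "ceaec" and "fghjh":
  Position 0: 'c' from first, 'f' from second => "cf"
  Position 1: 'e' from first, 'g' from second => "eg"
  Position 2: 'a' from first, 'h' from second => "ah"
  Position 3: 'e' from first, 'j' from second => "ej"
  Position 4: 'c' from first, 'h' from second => "ch"
Result: cfegahejch

cfegahejch


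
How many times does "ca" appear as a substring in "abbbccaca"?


Searching for "ca" in "abbbccaca"
Scanning each position:
  Position 0: "ab" => no
  Position 1: "bb" => no
  Position 2: "bb" => no
  Position 3: "bc" => no
  Position 4: "cc" => no
  Position 5: "ca" => MATCH
  Position 6: "ac" => no
  Position 7: "ca" => MATCH
Total occurrences: 2

2


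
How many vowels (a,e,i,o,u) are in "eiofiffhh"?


Input: eiofiffhh
Checking each character:
  'e' at position 0: vowel (running total: 1)
  'i' at position 1: vowel (running total: 2)
  'o' at position 2: vowel (running total: 3)
  'f' at position 3: consonant
  'i' at position 4: vowel (running total: 4)
  'f' at position 5: consonant
  'f' at position 6: consonant
  'h' at position 7: consonant
  'h' at position 8: consonant
Total vowels: 4

4


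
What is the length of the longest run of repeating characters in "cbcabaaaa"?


Input: "cbcabaaaa"
Scanning for longest run:
  Position 1 ('b'): new char, reset run to 1
  Position 2 ('c'): new char, reset run to 1
  Position 3 ('a'): new char, reset run to 1
  Position 4 ('b'): new char, reset run to 1
  Position 5 ('a'): new char, reset run to 1
  Position 6 ('a'): continues run of 'a', length=2
  Position 7 ('a'): continues run of 'a', length=3
  Position 8 ('a'): continues run of 'a', length=4
Longest run: 'a' with length 4

4


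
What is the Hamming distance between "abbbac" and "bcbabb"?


Comparing "abbbac" and "bcbabb" position by position:
  Position 0: 'a' vs 'b' => differ
  Position 1: 'b' vs 'c' => differ
  Position 2: 'b' vs 'b' => same
  Position 3: 'b' vs 'a' => differ
  Position 4: 'a' vs 'b' => differ
  Position 5: 'c' vs 'b' => differ
Total differences (Hamming distance): 5

5


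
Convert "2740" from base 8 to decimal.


Input: "2740" in base 8
Positional expansion:
  Digit '2' (value 2) x 8^3 = 1024
  Digit '7' (value 7) x 8^2 = 448
  Digit '4' (value 4) x 8^1 = 32
  Digit '0' (value 0) x 8^0 = 0
Sum = 1504

1504


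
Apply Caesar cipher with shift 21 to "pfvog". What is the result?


Caesar cipher: shift "pfvog" by 21
  'p' (pos 15) + 21 = pos 10 = 'k'
  'f' (pos 5) + 21 = pos 0 = 'a'
  'v' (pos 21) + 21 = pos 16 = 'q'
  'o' (pos 14) + 21 = pos 9 = 'j'
  'g' (pos 6) + 21 = pos 1 = 'b'
Result: kaqjb

kaqjb


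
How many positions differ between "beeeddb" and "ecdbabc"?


Comparing "beeeddb" and "ecdbabc" position by position:
  Position 0: 'b' vs 'e' => DIFFER
  Position 1: 'e' vs 'c' => DIFFER
  Position 2: 'e' vs 'd' => DIFFER
  Position 3: 'e' vs 'b' => DIFFER
  Position 4: 'd' vs 'a' => DIFFER
  Position 5: 'd' vs 'b' => DIFFER
  Position 6: 'b' vs 'c' => DIFFER
Positions that differ: 7

7


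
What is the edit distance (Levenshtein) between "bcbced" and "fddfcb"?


Computing edit distance: "bcbced" -> "fddfcb"
DP table:
           f    d    d    f    c    b
      0    1    2    3    4    5    6
  b   1    1    2    3    4    5    5
  c   2    2    2    3    4    4    5
  b   3    3    3    3    4    5    4
  c   4    4    4    4    4    4    5
  e   5    5    5    5    5    5    5
  d   6    6    5    5    6    6    6
Edit distance = dp[6][6] = 6

6


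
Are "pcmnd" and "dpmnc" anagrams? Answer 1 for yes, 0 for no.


Strings: "pcmnd", "dpmnc"
Sorted first:  cdmnp
Sorted second: cdmnp
Sorted forms match => anagrams

1


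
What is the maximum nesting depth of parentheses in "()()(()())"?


Input: "()()(()())"
Tracking depth:
  Position 0 '(': depth becomes 1
  Position 1 ')': depth becomes 0
  Position 2 '(': depth becomes 1
  Position 3 ')': depth becomes 0
  Position 4 '(': depth becomes 1
  Position 5 '(': depth becomes 2
  Position 6 ')': depth becomes 1
  Position 7 '(': depth becomes 2
  Position 8 ')': depth becomes 1
  Position 9 ')': depth becomes 0
Maximum depth reached: 2

2


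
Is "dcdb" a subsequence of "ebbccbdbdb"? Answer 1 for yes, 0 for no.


Check if "dcdb" is a subsequence of "ebbccbdbdb"
Greedy scan:
  Position 0 ('e'): no match needed
  Position 1 ('b'): no match needed
  Position 2 ('b'): no match needed
  Position 3 ('c'): no match needed
  Position 4 ('c'): no match needed
  Position 5 ('b'): no match needed
  Position 6 ('d'): matches sub[0] = 'd'
  Position 7 ('b'): no match needed
  Position 8 ('d'): no match needed
  Position 9 ('b'): no match needed
Only matched 1/4 characters => not a subsequence

0


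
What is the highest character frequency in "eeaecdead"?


Input: eeaecdead
Character counts:
  'a': 2
  'c': 1
  'd': 2
  'e': 4
Maximum frequency: 4

4
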